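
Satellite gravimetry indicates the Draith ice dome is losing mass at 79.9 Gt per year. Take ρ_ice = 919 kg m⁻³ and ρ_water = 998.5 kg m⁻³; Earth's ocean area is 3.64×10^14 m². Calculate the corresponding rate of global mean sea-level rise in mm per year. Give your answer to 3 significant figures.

≈ 0.220 mm/yr

ρ_w = 998.5 kg m⁻³. Annual water volume added = 79.9 Gt / ρ_w = 7.990×10^13 kg / 998.5 kg m⁻³ = 8.002×10^10 m³.
Δh per year = 8.002×10^10 / 3.64×10^14 = 2.20×10^-4 m = 0.220 mm.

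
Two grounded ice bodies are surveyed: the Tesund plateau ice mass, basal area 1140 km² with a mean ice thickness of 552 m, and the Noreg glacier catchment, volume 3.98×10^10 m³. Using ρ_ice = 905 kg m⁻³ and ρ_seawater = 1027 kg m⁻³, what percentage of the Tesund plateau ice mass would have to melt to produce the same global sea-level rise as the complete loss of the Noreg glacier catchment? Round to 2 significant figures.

Equal sea-level rise means equal mass of meltwater, i.e. equal mass of ice lost.
Ice mass of Noreg: 3.602×10^13 kg; ice mass of Tesund: 5.695×10^14 kg.
Fraction required = 3.602×10^13 / 5.695×10^14 = 0.0632 → 6.3 %.

≈ 6.3 %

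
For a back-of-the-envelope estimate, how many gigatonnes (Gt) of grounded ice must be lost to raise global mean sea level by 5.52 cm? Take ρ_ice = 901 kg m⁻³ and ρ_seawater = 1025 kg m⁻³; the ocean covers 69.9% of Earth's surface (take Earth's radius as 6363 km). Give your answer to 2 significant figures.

≈ 2.0×10^4 Gt

Required water volume = Δh × A = 0.0552 m × 3.56×10^14 m² = 1.963×10^13 m³.
ρ_w = 1025 kg m⁻³, so the mass of water = 1.963×10^13 m³ × 1025 kg m⁻³ = 2.012×10^16 kg = 2.0×10^4 Gt (and the same mass of ice, by conservation).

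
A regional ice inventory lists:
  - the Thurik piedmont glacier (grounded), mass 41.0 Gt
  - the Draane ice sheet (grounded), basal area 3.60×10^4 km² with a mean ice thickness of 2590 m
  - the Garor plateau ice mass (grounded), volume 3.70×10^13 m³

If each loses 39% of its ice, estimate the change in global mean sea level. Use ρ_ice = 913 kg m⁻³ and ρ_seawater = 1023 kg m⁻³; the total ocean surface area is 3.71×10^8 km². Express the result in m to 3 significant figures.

Thurik: 0.39 × 41.0 Gt = 1.599×10^13 kg; dividing by ρ_w = 1023 kg m⁻³ gives 1.563×10^10 m³ of water.
Draane: ice volume = 3.60×10^4 km² × 2590 m = 9.324×10^4 km³; 0.39 × 9.324×10^4 × (913/1023) = 3.245×10^4 km³ of water.
Garor: 0.39 × 3.70×10^13 m³ × (913/1023) = 1.288×10^13 m³ of water.
Total added water ≈ 4.535×10^13 m³ over 3.71×10^14 m² → Δh = 0.122 m.

≈ 0.122 m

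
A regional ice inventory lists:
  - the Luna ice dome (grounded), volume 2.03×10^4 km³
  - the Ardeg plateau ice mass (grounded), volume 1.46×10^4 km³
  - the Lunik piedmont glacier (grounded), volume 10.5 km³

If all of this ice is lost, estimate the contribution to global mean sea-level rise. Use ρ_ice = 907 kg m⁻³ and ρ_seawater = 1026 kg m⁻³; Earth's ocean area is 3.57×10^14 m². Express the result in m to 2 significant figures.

≈ 0.086 m

Luna: 2.03×10^4 km³ × (907/1026) = 1.795×10^4 km³ of water.
Ardeg: 1.46×10^4 km³ × (907/1026) = 1.291×10^4 km³ of water.
Lunik: 10.5 km³ × (907/1026) = 9.282 km³ of water.
Total added water ≈ 3.086×10^13 m³ over 3.57×10^14 m² → Δh = 0.0864 m.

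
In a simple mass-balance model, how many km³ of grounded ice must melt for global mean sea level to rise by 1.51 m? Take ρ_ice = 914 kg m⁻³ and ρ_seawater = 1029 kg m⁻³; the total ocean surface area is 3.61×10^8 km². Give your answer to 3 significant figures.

Required water volume = Δh × A = 1.51 m × 3.61×10^14 m² = 5.451×10^14 m³ = 5.451×10^5 km³.
Ice volume = water volume × ρ_w/ρ_ice = 5.451×10^5 × 1029/914 = 6.14×10^5 km³.

≈ 6.14×10^5 km³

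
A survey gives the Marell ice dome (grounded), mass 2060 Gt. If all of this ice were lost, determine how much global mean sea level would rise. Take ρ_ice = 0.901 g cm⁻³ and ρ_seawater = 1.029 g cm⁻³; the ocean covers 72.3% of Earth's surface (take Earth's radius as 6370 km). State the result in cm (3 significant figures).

≈ 0.543 cm

Marell: 2060 Gt = 2.060×10^15 kg; dividing by ρ_w = 1.029 g cm⁻³ = 1029 kg m⁻³ gives 2.002×10^12 m³ of water.
Spread over 3.69×10^14 m² of ocean, Δh = 2.002×10^12 / 3.69×10^14 = 5.43×10^-3 m = 0.543 cm.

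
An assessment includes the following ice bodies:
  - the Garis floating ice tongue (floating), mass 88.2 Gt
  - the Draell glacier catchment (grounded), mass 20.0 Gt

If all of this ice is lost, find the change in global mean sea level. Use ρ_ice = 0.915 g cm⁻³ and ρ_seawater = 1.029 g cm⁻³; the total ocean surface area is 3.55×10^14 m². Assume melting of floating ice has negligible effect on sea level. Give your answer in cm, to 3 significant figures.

≈ 5.48×10^-3 cm

The Garis floating ice tongue is floating and already displaces its own weight of water, so its melt adds essentially nothing to sea level.
Draell: 20.0 Gt = 2.000×10^13 kg; dividing by ρ_w = 1.029 g cm⁻³ = 1029 kg m⁻³ gives 1.944×10^10 m³ of water.
Total added water ≈ 1.944×10^10 m³ over 3.55×10^14 m² → Δh = 5.48×10^-5 m = 5.48×10^-3 cm.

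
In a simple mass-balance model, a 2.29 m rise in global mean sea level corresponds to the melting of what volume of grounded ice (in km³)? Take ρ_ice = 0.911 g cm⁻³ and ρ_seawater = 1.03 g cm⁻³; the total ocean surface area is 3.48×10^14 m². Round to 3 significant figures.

≈ 9.01×10^5 km³

Required water volume = Δh × A = 2.29 m × 3.48×10^14 m² = 7.969×10^14 m³ = 7.969×10^5 km³.
Ice volume = water volume × ρ_w/ρ_ice = 7.969×10^5 × 1030/911 = 9.01×10^5 km³.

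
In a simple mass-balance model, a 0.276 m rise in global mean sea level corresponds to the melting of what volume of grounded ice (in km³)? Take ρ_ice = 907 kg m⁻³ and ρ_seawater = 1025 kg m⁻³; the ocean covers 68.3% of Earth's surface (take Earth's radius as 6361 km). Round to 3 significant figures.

Required water volume = Δh × A = 0.276 m × 3.47×10^14 m² = 9.585×10^13 m³ = 9.585×10^4 km³.
Ice volume = water volume × ρ_w/ρ_ice = 9.585×10^4 × 1025/907 = 1.08×10^5 km³.

≈ 1.08×10^5 km³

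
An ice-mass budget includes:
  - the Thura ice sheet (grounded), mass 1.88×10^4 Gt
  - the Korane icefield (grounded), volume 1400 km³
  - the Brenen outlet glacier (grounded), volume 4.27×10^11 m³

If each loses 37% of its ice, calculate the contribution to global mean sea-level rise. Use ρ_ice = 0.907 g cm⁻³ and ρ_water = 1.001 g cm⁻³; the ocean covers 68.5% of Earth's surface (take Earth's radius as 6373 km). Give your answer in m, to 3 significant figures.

≈ 0.0216 m

Thura: 0.37 × 1.88×10^4 Gt = 6.956×10^15 kg; dividing by ρ_w = 1.001 g cm⁻³ = 1001 kg m⁻³ gives 6.949×10^12 m³ of water.
Korane: 0.37 × 1400 km³ × (907/1001) = 469.4 km³ of water.
Brenen: 0.37 × 4.27×10^11 m³ × (907/1001) = 1.432×10^11 m³ of water.
Total added water ≈ 7.562×10^12 m³ over 3.50×10^14 m² → Δh = 0.0216 m.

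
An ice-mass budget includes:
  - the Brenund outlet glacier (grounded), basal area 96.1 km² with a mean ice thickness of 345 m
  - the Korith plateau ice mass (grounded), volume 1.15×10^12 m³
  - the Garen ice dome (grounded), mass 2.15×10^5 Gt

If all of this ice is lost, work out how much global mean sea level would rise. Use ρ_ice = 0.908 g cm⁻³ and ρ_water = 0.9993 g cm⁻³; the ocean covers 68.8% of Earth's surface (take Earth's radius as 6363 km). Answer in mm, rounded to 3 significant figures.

≈ 618 mm

Brenund: ice volume = 96.1 km² × 345 m = 33.15 km³; 33.15 × (908/999.3) = 30.13 km³ of water.
Korith: 1.15×10^12 m³ × (908/999.3) = 1.045×10^12 m³ of water.
Garen: 2.15×10^5 Gt = 2.150×10^17 kg; dividing by ρ_w = 0.9993 g cm⁻³ = 999.3 kg m⁻³ gives 2.152×10^14 m³ of water.
Total added water ≈ 2.162×10^14 m³ over 3.50×10^14 m² → Δh = 0.618 m = 618 mm.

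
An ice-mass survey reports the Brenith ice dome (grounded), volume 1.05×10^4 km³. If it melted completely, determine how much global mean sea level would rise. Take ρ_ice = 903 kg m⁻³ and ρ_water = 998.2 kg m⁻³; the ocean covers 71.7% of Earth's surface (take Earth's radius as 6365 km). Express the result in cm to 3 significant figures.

≈ 2.60 cm

Brenith: 1.05×10^4 km³ × (903/998.2) = 9499 km³ of water.
Spread over 3.65×10^14 m² of ocean, Δh = 9.499×10^12 / 3.65×10^14 = 0.0260 m = 2.60 cm.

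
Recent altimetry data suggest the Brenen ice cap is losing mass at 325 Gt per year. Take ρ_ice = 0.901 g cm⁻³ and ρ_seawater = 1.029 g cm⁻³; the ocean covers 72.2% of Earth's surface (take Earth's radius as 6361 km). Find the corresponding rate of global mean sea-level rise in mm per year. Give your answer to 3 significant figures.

≈ 0.860 mm/yr

ρ_w = 1.029 g cm⁻³ = 1029 kg m⁻³. Annual water volume added = 325 Gt / ρ_w = 3.250×10^14 kg / 1029 kg m⁻³ = 3.158×10^11 m³.
Δh per year = 3.158×10^11 / 3.67×10^14 = 8.60×10^-4 m = 0.860 mm.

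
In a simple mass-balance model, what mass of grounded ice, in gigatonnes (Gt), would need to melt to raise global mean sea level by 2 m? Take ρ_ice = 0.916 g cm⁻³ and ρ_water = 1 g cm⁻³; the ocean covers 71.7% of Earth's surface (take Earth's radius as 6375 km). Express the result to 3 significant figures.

≈ 7.32×10^5 Gt

Required water volume = Δh × A = 2 m × 3.66×10^14 m² = 7.324×10^14 m³.
ρ_w = 1 g cm⁻³ = 1000 kg m⁻³, so the mass of water = 7.324×10^14 m³ × 1000 kg m⁻³ = 7.324×10^17 kg = 7.32×10^5 Gt (and the same mass of ice, by conservation).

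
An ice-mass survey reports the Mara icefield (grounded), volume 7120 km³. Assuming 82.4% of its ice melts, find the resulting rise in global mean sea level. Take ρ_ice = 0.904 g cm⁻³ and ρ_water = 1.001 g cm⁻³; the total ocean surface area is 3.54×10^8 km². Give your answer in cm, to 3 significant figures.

Mara: 0.824 × 7120 km³ × (904/1001) = 5298 km³ of water.
Spread over 3.54×10^14 m² of ocean, Δh = 5.298×10^12 / 3.54×10^14 = 0.0150 m = 1.50 cm.

≈ 1.50 cm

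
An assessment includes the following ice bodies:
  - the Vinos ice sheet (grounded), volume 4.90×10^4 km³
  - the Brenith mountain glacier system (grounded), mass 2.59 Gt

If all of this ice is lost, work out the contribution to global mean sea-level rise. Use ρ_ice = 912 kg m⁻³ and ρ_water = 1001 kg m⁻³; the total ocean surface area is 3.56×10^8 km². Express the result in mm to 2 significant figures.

≈ 130 mm

Vinos: 4.90×10^4 km³ × (912/1001) = 4.464×10^4 km³ of water.
Brenith: 2.59 Gt = 2.590×10^12 kg; dividing by ρ_w = 1001 kg m⁻³ gives 2.587×10^9 m³ of water.
Total added water ≈ 4.465×10^13 m³ over 3.56×10^14 m² → Δh = 0.125 m = 130 mm.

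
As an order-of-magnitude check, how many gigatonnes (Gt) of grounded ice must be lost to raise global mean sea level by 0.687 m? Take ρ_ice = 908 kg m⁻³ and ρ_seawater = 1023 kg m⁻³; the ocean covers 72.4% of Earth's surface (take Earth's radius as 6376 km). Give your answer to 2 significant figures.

Required water volume = Δh × A = 0.687 m × 3.70×10^14 m² = 2.541×10^14 m³.
ρ_w = 1023 kg m⁻³, so the mass of water = 2.541×10^14 m³ × 1023 kg m⁻³ = 2.599×10^17 kg = 2.6×10^5 Gt (and the same mass of ice, by conservation).

≈ 2.6×10^5 Gt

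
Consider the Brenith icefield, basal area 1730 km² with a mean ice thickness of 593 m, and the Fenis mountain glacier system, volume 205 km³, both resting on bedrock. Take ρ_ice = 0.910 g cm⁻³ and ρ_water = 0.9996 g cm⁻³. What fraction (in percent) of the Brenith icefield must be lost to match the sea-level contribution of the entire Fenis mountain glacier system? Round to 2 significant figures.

Equal sea-level rise means equal mass of meltwater, i.e. equal mass of ice lost.
Ice mass of Fenis: 1.866×10^14 kg; ice mass of Brenith: 9.336×10^14 kg.
Fraction required = 1.866×10^14 / 9.336×10^14 = 0.200 → 20 %.

≈ 20 %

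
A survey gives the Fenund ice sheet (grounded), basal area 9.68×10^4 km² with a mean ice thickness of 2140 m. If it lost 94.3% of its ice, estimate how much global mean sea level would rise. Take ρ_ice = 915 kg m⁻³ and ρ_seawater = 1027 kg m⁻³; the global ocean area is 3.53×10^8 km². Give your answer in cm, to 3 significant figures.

≈ 49.3 cm

Fenund: ice volume = 9.68×10^4 km² × 2140 m = 2.072×10^5 km³; 0.943 × 2.072×10^5 × (915/1027) = 1.740×10^5 km³ of water.
Spread over 3.53×10^14 m² of ocean, Δh = 1.740×10^14 / 3.53×10^14 = 0.493 m = 49.3 cm.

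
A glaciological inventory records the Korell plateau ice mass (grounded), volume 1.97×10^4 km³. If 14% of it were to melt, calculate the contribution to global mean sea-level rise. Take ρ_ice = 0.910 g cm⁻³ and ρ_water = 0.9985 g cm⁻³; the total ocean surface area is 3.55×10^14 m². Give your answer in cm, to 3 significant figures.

≈ 0.708 cm

Korell: 0.14 × 1.97×10^4 km³ × (910/998.5) = 2514 km³ of water.
Spread over 3.55×10^14 m² of ocean, Δh = 2.514×10^12 / 3.55×10^14 = 7.08×10^-3 m = 0.708 cm.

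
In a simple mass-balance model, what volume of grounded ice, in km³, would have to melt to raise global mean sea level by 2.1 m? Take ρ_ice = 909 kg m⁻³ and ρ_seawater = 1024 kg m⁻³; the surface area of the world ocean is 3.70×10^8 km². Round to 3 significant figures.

Required water volume = Δh × A = 2.1 m × 3.70×10^14 m² = 7.770×10^14 m³ = 7.770×10^5 km³.
Ice volume = water volume × ρ_w/ρ_ice = 7.770×10^5 × 1024/909 = 8.75×10^5 km³.

≈ 8.75×10^5 km³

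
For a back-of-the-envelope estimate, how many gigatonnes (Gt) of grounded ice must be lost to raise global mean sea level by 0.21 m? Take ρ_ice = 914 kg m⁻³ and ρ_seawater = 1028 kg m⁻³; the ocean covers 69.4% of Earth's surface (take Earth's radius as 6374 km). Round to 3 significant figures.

Required water volume = Δh × A = 0.21 m × 3.54×10^14 m² = 7.441×10^13 m³.
ρ_w = 1028 kg m⁻³, so the mass of water = 7.441×10^13 m³ × 1028 kg m⁻³ = 7.649×10^16 kg = 7.65×10^4 Gt (and the same mass of ice, by conservation).

≈ 7.65×10^4 Gt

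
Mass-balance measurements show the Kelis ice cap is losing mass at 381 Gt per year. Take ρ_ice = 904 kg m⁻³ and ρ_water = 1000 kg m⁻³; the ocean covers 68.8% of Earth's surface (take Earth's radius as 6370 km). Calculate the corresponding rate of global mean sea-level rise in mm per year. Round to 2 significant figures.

≈ 1.1 mm/yr

ρ_w = 1000 kg m⁻³. Annual water volume added = 381 Gt / ρ_w = 3.810×10^14 kg / 1000 kg m⁻³ = 3.810×10^11 m³.
Δh per year = 3.810×10^11 / 3.51×10^14 = 1.09×10^-3 m = 1.1 mm.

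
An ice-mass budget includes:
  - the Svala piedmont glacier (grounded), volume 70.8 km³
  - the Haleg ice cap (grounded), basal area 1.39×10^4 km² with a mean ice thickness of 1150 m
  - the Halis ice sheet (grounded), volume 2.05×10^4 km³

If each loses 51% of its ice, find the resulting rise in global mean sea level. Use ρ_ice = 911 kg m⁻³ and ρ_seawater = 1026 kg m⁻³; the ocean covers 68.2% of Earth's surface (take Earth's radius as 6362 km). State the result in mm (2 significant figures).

Svala: 0.51 × 70.8 km³ × (911/1026) = 32.06 km³ of water.
Haleg: ice volume = 1.39×10^4 km² × 1150 m = 1.598×10^4 km³; 0.51 × 1.598×10^4 × (911/1026) = 7239 km³ of water.
Halis: 0.51 × 2.05×10^4 km³ × (911/1026) = 9283 km³ of water.
Total added water ≈ 1.655×10^13 m³ over 3.47×10^14 m² → Δh = 0.0477 m = 48 mm.

≈ 48 mm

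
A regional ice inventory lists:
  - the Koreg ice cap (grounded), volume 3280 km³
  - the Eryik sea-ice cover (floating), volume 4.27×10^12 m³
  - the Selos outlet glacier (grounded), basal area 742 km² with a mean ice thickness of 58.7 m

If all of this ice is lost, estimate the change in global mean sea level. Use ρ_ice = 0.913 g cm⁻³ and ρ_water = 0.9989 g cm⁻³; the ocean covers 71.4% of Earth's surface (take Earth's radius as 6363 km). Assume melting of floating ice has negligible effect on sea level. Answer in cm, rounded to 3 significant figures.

Koreg: 3280 km³ × (913/998.9) = 2998 km³ of water.
The Eryik sea-ice cover is floating and already displaces its own weight of water, so its melt adds essentially nothing to sea level.
Selos: ice volume = 742 km² × 58.7 m = 43.56 km³; 43.56 × (913/998.9) = 39.81 km³ of water.
Total added water ≈ 3.038×10^12 m³ over 3.63×10^14 m² → Δh = 8.36×10^-3 m = 0.836 cm.

≈ 0.836 cm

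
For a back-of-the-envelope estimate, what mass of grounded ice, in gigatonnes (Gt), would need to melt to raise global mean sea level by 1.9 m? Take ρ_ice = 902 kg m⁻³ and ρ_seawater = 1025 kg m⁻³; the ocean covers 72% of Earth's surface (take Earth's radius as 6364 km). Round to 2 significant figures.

≈ 7.1×10^5 Gt

Required water volume = Δh × A = 1.9 m × 3.66×10^14 m² = 6.962×10^14 m³.
ρ_w = 1025 kg m⁻³, so the mass of water = 6.962×10^14 m³ × 1025 kg m⁻³ = 7.136×10^17 kg = 7.1×10^5 Gt (and the same mass of ice, by conservation).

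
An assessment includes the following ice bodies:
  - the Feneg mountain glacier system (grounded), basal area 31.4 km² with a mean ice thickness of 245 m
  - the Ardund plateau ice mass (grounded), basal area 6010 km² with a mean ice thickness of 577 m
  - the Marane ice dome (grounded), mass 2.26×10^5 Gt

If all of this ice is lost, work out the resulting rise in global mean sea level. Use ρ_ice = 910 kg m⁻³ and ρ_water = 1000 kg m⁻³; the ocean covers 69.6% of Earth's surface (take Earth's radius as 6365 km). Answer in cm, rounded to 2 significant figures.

≈ 65 cm

Feneg: ice volume = 31.4 km² × 245 m = 7.693 km³; 7.693 × (910/1000) = 7.001 km³ of water.
Ardund: ice volume = 6010 km² × 577 m = 3468 km³; 3468 × (910/1000) = 3156 km³ of water.
Marane: 2.26×10^5 Gt = 2.260×10^17 kg; dividing by ρ_w = 1000 kg m⁻³ gives 2.260×10^14 m³ of water.
Total added water ≈ 2.292×10^14 m³ over 3.54×10^14 m² → Δh = 0.647 m = 65 cm.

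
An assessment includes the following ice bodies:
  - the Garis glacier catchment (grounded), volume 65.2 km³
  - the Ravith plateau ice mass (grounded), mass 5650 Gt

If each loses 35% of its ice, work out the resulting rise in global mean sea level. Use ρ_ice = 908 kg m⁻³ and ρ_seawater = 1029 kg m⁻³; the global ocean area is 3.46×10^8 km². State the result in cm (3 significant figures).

≈ 0.561 cm

Garis: 0.35 × 65.2 km³ × (908/1029) = 20.14 km³ of water.
Ravith: 0.35 × 5650 Gt = 1.977×10^15 kg; dividing by ρ_w = 1029 kg m⁻³ gives 1.922×10^12 m³ of water.
Total added water ≈ 1.942×10^12 m³ over 3.46×10^14 m² → Δh = 5.61×10^-3 m = 0.561 cm.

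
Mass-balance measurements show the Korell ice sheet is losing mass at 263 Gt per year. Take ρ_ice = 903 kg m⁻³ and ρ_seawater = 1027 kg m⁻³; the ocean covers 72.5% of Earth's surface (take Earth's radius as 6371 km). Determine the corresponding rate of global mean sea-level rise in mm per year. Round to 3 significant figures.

ρ_w = 1027 kg m⁻³. Annual water volume added = 263 Gt / ρ_w = 2.630×10^14 kg / 1027 kg m⁻³ = 2.561×10^11 m³.
Δh per year = 2.561×10^11 / 3.70×10^14 = 6.93×10^-4 m = 0.693 mm.

≈ 0.693 mm/yr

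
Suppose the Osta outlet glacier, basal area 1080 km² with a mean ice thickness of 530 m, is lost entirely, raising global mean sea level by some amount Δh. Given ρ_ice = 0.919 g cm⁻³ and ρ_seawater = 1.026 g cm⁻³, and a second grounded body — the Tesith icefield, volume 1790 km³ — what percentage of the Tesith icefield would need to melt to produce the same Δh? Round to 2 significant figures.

≈ 32 %

Equal sea-level rise means equal mass of meltwater, i.e. equal mass of ice lost.
Ice mass of Osta: 5.260×10^14 kg; ice mass of Tesith: 1.645×10^15 kg.
Fraction required = 5.260×10^14 / 1.645×10^15 = 0.320 → 32 %.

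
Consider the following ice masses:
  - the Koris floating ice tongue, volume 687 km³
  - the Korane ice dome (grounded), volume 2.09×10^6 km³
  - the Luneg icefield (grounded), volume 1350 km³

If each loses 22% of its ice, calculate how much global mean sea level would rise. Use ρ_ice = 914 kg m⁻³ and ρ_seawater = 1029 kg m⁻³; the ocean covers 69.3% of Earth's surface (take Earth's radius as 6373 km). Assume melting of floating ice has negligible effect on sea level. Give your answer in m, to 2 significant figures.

≈ 1.2 m

The Koris floating ice tongue is floating and already displaces its own weight of water, so its melt adds essentially nothing to sea level.
Korane: 0.22 × 2.09×10^6 km³ × (914/1029) = 4.084×10^5 km³ of water.
Luneg: 0.22 × 1350 km³ × (914/1029) = 263.8 km³ of water.
Total added water ≈ 4.087×10^14 m³ over 3.54×10^14 m² → Δh = 1.16 m.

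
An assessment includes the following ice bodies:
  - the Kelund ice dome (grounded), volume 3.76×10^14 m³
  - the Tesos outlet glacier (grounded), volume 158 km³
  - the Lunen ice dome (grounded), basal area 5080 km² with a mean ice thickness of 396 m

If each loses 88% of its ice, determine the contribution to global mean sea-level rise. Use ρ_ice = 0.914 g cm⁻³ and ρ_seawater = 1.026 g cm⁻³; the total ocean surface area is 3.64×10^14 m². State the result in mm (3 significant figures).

≈ 814 mm

Kelund: 0.88 × 3.76×10^14 m³ × (914/1026) = 2.948×10^14 m³ of water.
Tesos: 0.88 × 158 km³ × (914/1026) = 123.9 km³ of water.
Lunen: ice volume = 5080 km² × 396 m = 2012 km³; 0.88 × 2012 × (914/1026) = 1577 km³ of water.
Total added water ≈ 2.965×10^14 m³ over 3.64×10^14 m² → Δh = 0.814 m = 814 mm.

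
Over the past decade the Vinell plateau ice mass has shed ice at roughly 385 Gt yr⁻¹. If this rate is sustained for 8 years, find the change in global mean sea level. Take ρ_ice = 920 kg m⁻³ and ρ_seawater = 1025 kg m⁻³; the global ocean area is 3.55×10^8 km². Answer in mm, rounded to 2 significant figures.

≈ 8.5 mm

Total mass lost = 385 Gt/yr × 8 yr = 3080 Gt = 3.080×10^15 kg.
ρ_w = 1025 kg m⁻³, so water volume = 3.080×10^15 / 1025 = 3.005×10^12 m³.
Δh = 3.005×10^12 / 3.55×10^14 = 8.46×10^-3 m = 8.5 mm.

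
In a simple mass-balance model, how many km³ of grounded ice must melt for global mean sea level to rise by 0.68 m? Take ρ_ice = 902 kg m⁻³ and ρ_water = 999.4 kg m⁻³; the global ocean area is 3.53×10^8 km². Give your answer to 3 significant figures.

≈ 2.66×10^5 km³

Required water volume = Δh × A = 0.68 m × 3.53×10^14 m² = 2.400×10^14 m³ = 2.400×10^5 km³.
Ice volume = water volume × ρ_w/ρ_ice = 2.400×10^5 × 999.4/902 = 2.66×10^5 km³.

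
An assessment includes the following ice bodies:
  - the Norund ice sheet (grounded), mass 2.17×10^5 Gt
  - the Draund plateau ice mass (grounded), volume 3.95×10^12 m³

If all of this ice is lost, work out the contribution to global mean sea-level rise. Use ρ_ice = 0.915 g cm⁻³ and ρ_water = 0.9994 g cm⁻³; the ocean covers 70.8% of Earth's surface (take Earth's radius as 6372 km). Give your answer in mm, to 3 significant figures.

Norund: 2.17×10^5 Gt = 2.170×10^17 kg; dividing by ρ_w = 0.9994 g cm⁻³ = 999.4 kg m⁻³ gives 2.171×10^14 m³ of water.
Draund: 3.95×10^12 m³ × (915/999.4) = 3.616×10^12 m³ of water.
Total added water ≈ 2.207×10^14 m³ over 3.61×10^14 m² → Δh = 0.611 m = 611 mm.

≈ 611 mm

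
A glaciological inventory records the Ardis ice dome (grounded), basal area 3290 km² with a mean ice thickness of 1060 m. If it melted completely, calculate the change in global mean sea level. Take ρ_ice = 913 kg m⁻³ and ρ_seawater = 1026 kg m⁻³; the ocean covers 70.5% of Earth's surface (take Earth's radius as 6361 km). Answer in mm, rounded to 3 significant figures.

≈ 8.66 mm

Ardis: ice volume = 3290 km² × 1060 m = 3487 km³; 3487 × (913/1026) = 3103 km³ of water.
Spread over 3.58×10^14 m² of ocean, Δh = 3.103×10^12 / 3.58×10^14 = 8.66×10^-3 m = 8.66 mm.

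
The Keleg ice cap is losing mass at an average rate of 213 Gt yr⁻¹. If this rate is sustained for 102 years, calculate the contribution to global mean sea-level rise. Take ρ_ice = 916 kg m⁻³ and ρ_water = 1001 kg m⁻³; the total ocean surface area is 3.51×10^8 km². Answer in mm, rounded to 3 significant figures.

≈ 61.8 mm

Total mass lost = 213 Gt/yr × 102 yr = 2.173×10^4 Gt = 2.173×10^16 kg.
ρ_w = 1001 kg m⁻³, so water volume = 2.173×10^16 / 1001 = 2.170×10^13 m³.
Δh = 2.170×10^13 / 3.51×10^14 = 0.0618 m = 61.8 mm.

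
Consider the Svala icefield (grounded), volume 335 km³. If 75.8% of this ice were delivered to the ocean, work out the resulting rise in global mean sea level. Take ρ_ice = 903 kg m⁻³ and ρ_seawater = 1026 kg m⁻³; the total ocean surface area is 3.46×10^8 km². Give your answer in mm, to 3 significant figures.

Svala: 0.758 × 335 km³ × (903/1026) = 223.5 km³ of water.
Spread over 3.46×10^14 m² of ocean, Δh = 2.235×10^11 / 3.46×10^14 = 6.46×10^-4 m = 0.646 mm.

≈ 0.646 mm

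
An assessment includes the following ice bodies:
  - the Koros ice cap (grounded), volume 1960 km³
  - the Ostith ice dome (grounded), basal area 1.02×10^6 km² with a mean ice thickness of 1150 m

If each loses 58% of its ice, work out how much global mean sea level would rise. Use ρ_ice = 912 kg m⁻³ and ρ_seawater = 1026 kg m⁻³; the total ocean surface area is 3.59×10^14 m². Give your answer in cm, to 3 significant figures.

≈ 169 cm

Koros: 0.58 × 1960 km³ × (912/1026) = 1010 km³ of water.
Ostith: ice volume = 1.02×10^6 km² × 1150 m = 1.173×10^6 km³; 0.58 × 1.173×10^6 × (912/1026) = 6.047×10^5 km³ of water.
Total added water ≈ 6.058×10^14 m³ over 3.59×10^14 m² → Δh = 1.69 m = 169 cm.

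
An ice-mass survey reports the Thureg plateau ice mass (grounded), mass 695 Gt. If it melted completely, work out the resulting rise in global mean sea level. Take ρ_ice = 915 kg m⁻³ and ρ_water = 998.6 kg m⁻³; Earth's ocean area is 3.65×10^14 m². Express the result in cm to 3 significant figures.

≈ 0.191 cm

Thureg: 695 Gt = 6.950×10^14 kg; dividing by ρ_w = 998.6 kg m⁻³ gives 6.960×10^11 m³ of water.
Spread over 3.65×10^14 m² of ocean, Δh = 6.960×10^11 / 3.65×10^14 = 1.91×10^-3 m = 0.191 cm.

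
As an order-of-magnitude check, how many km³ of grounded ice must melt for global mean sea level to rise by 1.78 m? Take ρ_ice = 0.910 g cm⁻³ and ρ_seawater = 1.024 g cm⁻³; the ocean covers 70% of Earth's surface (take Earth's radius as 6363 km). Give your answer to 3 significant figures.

≈ 7.13×10^5 km³

Required water volume = Δh × A = 1.78 m × 3.56×10^14 m² = 6.339×10^14 m³ = 6.339×10^5 km³.
Ice volume = water volume × ρ_w/ρ_ice = 6.339×10^5 × 1024/910 = 7.13×10^5 km³.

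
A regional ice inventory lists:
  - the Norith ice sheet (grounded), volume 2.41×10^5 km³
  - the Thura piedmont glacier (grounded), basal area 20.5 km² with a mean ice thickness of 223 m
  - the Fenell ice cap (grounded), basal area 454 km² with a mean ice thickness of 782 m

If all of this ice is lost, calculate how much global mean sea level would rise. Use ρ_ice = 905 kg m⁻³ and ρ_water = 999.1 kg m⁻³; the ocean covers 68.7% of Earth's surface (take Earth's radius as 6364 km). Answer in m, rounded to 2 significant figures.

≈ 0.63 m

Norith: 2.41×10^5 km³ × (905/999.1) = 2.183×10^5 km³ of water.
Thura: ice volume = 20.5 km² × 223 m = 4.572 km³; 4.572 × (905/999.1) = 4.141 km³ of water.
Fenell: ice volume = 454 km² × 782 m = 355.0 km³; 355.0 × (905/999.1) = 321.6 km³ of water.
Total added water ≈ 2.186×10^14 m³ over 3.50×10^14 m² → Δh = 0.625 m.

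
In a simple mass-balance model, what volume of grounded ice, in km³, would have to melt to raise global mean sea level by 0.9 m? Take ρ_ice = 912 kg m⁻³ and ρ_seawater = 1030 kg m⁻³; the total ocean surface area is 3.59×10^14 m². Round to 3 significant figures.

Required water volume = Δh × A = 0.9 m × 3.59×10^14 m² = 3.231×10^14 m³ = 3.231×10^5 km³.
Ice volume = water volume × ρ_w/ρ_ice = 3.231×10^5 × 1030/912 = 3.65×10^5 km³.

≈ 3.65×10^5 km³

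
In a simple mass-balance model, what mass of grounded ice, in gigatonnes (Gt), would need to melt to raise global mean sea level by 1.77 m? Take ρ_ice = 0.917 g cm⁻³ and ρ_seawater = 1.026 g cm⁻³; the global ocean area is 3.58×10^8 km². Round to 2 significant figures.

Required water volume = Δh × A = 1.77 m × 3.58×10^14 m² = 6.337×10^14 m³.
ρ_w = 1.026 g cm⁻³ = 1026 kg m⁻³, so the mass of water = 6.337×10^14 m³ × 1026 kg m⁻³ = 6.501×10^17 kg = 6.5×10^5 Gt (and the same mass of ice, by conservation).

≈ 6.5×10^5 Gt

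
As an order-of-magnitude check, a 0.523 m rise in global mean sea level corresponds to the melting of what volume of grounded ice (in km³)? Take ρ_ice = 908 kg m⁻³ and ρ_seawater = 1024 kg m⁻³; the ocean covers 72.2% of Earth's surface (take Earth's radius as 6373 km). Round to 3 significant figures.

≈ 2.17×10^5 km³

Required water volume = Δh × A = 0.523 m × 3.68×10^14 m² = 1.927×10^14 m³ = 1.927×10^5 km³.
Ice volume = water volume × ρ_w/ρ_ice = 1.927×10^5 × 1024/908 = 2.17×10^5 km³.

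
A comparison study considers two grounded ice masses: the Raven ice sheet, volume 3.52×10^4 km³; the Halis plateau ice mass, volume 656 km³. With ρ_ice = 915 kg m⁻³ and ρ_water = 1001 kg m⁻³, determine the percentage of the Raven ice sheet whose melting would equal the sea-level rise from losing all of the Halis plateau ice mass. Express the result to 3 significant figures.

≈ 1.86 %

Equal sea-level rise means equal mass of meltwater, i.e. equal mass of ice lost.
Ice mass of Halis: 6.002×10^14 kg; ice mass of Raven: 3.221×10^16 kg.
Fraction required = 6.002×10^14 / 3.221×10^16 = 0.0186 → 1.86 %.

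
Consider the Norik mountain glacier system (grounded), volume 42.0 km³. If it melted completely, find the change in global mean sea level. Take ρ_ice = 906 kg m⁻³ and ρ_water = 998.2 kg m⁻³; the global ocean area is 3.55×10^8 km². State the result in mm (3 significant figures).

≈ 0.107 mm

Norik: 42.0 km³ × (906/998.2) = 38.12 km³ of water.
Spread over 3.55×10^14 m² of ocean, Δh = 3.812×10^10 / 3.55×10^14 = 1.07×10^-4 m = 0.107 mm.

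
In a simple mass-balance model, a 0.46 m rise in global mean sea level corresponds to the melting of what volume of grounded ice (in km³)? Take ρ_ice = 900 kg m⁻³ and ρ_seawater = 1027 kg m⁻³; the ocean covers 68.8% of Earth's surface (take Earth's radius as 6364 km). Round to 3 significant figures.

≈ 1.84×10^5 km³

Required water volume = Δh × A = 0.46 m × 3.50×10^14 m² = 1.611×10^14 m³ = 1.611×10^5 km³.
Ice volume = water volume × ρ_w/ρ_ice = 1.611×10^5 × 1027/900 = 1.84×10^5 km³.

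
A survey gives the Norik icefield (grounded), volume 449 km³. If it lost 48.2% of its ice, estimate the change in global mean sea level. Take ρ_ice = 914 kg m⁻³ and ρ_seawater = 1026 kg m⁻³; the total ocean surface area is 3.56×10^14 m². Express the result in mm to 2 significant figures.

≈ 0.54 mm

Norik: 0.482 × 449 km³ × (914/1026) = 192.8 km³ of water.
Spread over 3.56×10^14 m² of ocean, Δh = 1.928×10^11 / 3.56×10^14 = 5.42×10^-4 m = 0.54 mm.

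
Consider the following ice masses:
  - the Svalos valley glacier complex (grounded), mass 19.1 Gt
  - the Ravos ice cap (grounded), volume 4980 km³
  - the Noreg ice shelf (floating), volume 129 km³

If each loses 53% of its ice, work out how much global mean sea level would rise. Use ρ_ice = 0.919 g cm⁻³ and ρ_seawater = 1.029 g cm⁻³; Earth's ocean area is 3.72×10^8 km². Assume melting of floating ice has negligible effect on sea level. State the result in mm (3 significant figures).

≈ 6.36 mm

Svalos: 0.53 × 19.1 Gt = 1.012×10^13 kg; dividing by ρ_w = 1.029 g cm⁻³ = 1029 kg m⁻³ gives 9.838×10^9 m³ of water.
Ravos: 0.53 × 4980 km³ × (919/1029) = 2357 km³ of water.
The Noreg ice shelf is floating and already displaces its own weight of water, so its melt adds essentially nothing to sea level.
Total added water ≈ 2.367×10^12 m³ over 3.72×10^14 m² → Δh = 6.36×10^-3 m = 6.36 mm.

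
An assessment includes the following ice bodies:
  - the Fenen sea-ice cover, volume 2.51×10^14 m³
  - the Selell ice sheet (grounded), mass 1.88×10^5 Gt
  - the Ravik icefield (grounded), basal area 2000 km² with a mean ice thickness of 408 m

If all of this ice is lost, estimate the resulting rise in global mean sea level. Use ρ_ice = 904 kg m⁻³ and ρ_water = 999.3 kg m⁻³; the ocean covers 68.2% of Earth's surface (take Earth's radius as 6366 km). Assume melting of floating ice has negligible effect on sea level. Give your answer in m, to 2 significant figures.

The Fenen sea-ice cover is floating and already displaces its own weight of water, so its melt adds essentially nothing to sea level.
Selell: 1.88×10^5 Gt = 1.880×10^17 kg; dividing by ρ_w = 999.3 kg m⁻³ gives 1.881×10^14 m³ of water.
Ravik: ice volume = 2000 km² × 408 m = 816.0 km³; 816.0 × (904/999.3) = 738.2 km³ of water.
Total added water ≈ 1.889×10^14 m³ over 3.47×10^14 m² → Δh = 0.544 m.

≈ 0.54 m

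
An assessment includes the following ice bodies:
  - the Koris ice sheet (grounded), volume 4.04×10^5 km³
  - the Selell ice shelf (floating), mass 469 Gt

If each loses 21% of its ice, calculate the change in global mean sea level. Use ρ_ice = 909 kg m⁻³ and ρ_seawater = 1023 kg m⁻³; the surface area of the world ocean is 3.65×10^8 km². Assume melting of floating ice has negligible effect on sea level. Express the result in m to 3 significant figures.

Koris: 0.21 × 4.04×10^5 km³ × (909/1023) = 7.539×10^4 km³ of water.
The Selell ice shelf is floating and already displaces its own weight of water, so its melt adds essentially nothing to sea level.
Total added water ≈ 7.539×10^13 m³ over 3.65×10^14 m² → Δh = 0.207 m.

≈ 0.207 m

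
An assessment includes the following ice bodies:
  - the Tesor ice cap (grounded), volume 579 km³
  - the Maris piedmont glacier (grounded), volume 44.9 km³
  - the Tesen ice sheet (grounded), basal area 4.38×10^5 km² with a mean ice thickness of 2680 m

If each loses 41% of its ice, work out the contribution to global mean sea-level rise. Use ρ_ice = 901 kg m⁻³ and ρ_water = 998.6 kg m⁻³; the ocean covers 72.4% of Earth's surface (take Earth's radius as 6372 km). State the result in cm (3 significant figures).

≈ 118 cm

Tesor: 0.41 × 579 km³ × (901/998.6) = 214.2 km³ of water.
Maris: 0.41 × 44.9 km³ × (901/998.6) = 16.61 km³ of water.
Tesen: ice volume = 4.38×10^5 km² × 2680 m = 1.174×10^6 km³; 0.41 × 1.174×10^6 × (901/998.6) = 4.342×10^5 km³ of water.
Total added water ≈ 4.345×10^14 m³ over 3.69×10^14 m² → Δh = 1.18 m = 118 cm.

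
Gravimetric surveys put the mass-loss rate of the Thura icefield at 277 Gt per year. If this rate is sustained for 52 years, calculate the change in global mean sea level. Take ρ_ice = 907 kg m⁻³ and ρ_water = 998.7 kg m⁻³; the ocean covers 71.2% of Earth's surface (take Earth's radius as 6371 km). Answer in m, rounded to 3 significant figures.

Total mass lost = 277 Gt/yr × 52 yr = 1.440×10^4 Gt = 1.440×10^16 kg.
ρ_w = 998.7 kg m⁻³, so water volume = 1.440×10^16 / 998.7 = 1.442×10^13 m³.
Δh = 1.442×10^13 / 3.63×10^14 = 0.0397 m.

≈ 0.0397 m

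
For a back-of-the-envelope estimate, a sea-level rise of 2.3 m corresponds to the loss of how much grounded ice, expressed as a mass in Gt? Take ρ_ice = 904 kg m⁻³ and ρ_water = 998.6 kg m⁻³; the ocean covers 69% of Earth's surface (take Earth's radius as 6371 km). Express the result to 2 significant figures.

Required water volume = Δh × A = 2.3 m × 3.52×10^14 m² = 8.095×10^14 m³.
ρ_w = 998.6 kg m⁻³, so the mass of water = 8.095×10^14 m³ × 998.6 kg m⁻³ = 8.083×10^17 kg = 8.1×10^5 Gt (and the same mass of ice, by conservation).

≈ 8.1×10^5 Gt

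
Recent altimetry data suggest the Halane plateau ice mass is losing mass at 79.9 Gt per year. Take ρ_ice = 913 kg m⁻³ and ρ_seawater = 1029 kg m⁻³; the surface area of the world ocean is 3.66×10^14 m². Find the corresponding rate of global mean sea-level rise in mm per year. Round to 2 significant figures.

≈ 0.21 mm/yr

ρ_w = 1029 kg m⁻³. Annual water volume added = 79.9 Gt / ρ_w = 7.990×10^13 kg / 1029 kg m⁻³ = 7.765×10^10 m³.
Δh per year = 7.765×10^10 / 3.66×10^14 = 2.12×10^-4 m = 0.21 mm.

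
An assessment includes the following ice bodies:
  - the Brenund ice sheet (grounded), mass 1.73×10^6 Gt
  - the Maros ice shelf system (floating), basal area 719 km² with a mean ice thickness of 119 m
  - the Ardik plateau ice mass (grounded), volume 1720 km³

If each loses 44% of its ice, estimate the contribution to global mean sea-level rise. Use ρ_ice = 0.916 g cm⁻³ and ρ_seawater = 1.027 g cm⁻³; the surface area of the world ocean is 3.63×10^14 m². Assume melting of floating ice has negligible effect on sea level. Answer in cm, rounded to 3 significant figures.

≈ 204 cm

Brenund: 0.44 × 1.73×10^6 Gt = 7.612×10^17 kg; dividing by ρ_w = 1.027 g cm⁻³ = 1027 kg m⁻³ gives 7.412×10^14 m³ of water.
The Maros ice shelf system is floating and already displaces its own weight of water, so its melt adds essentially nothing to sea level.
Ardik: 0.44 × 1720 km³ × (916/1027) = 675.0 km³ of water.
Total added water ≈ 7.419×10^14 m³ over 3.63×10^14 m² → Δh = 2.04 m = 204 cm.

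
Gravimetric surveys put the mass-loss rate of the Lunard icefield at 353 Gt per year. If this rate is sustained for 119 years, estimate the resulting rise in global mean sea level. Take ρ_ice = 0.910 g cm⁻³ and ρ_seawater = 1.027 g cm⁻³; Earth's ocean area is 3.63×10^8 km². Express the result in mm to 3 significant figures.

Total mass lost = 353 Gt/yr × 119 yr = 4.201×10^4 Gt = 4.201×10^16 kg.
ρ_w = 1.027 g cm⁻³ = 1027 kg m⁻³, so water volume = 4.201×10^16 / 1027 = 4.090×10^13 m³.
Δh = 4.090×10^13 / 3.63×10^14 = 0.113 m = 113 mm.

≈ 113 mm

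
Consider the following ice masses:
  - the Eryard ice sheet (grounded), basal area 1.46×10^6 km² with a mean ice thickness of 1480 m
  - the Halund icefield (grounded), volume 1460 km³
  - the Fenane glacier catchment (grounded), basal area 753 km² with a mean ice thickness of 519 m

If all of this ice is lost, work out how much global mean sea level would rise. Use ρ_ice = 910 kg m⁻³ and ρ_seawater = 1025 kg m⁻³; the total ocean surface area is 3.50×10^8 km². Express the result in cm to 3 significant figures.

≈ 549 cm

Eryard: ice volume = 1.46×10^6 km² × 1480 m = 2.161×10^6 km³; 2.161×10^6 × (910/1025) = 1.918×10^6 km³ of water.
Halund: 1460 km³ × (910/1025) = 1296 km³ of water.
Fenane: ice volume = 753 km² × 519 m = 390.8 km³; 390.8 × (910/1025) = 347.0 km³ of water.
Total added water ≈ 1.920×10^15 m³ over 3.50×10^14 m² → Δh = 5.49 m = 549 cm.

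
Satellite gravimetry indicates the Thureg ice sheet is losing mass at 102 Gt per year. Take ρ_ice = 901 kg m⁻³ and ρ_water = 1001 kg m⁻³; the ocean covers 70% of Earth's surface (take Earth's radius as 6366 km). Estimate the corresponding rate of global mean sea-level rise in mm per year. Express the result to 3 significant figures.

≈ 0.286 mm/yr

ρ_w = 1001 kg m⁻³. Annual water volume added = 102 Gt / ρ_w = 1.020×10^14 kg / 1001 kg m⁻³ = 1.019×10^11 m³.
Δh per year = 1.019×10^11 / 3.56×10^14 = 2.86×10^-4 m = 0.286 mm.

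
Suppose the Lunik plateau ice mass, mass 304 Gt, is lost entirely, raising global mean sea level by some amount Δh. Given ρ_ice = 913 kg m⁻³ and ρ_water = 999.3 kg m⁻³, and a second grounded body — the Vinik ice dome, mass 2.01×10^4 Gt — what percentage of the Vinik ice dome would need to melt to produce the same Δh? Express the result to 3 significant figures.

Equal sea-level rise means equal mass of meltwater, i.e. equal mass of ice lost.
Ice mass of Lunik: 3.040×10^14 kg; ice mass of Vinik: 2.010×10^16 kg.
Fraction required = 3.040×10^14 / 2.010×10^16 = 0.0151 → 1.51 %.

≈ 1.51 %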